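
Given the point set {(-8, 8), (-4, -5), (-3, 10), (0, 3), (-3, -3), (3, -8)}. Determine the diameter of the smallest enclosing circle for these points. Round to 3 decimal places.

The minimum enclosing circle is determined by three boundary points: (-8, 8), (-3, 10), (3, -8).
Their circumcentre is (-69/34, 11/34) with r² = 54665/578.
The farthest remaining point (-4, -5) is at distance² 18625/578 ≤ 54665/578.
Diameter = 2r = 2√(54665/578) ≈ 19.450.

19.450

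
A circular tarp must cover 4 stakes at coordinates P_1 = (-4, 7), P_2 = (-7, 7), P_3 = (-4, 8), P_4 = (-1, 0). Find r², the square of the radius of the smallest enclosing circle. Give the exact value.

The minimum enclosing circle of a finite set is fixed by two of the points (as a diameter) or three (as a circumcircle).
The farthest pair is P_2–P_4 with squared distance 85. The circle on this segment as diameter has centre (-4, 3.5) and r² = 85/4 = 21.25.
Check P_1: distance² to centre = 12.25 ≤ 21.25, so it lies inside.
All remaining points lie in this disk, and no smaller disk contains both endpoints, so this is the minimum enclosing circle.

21.25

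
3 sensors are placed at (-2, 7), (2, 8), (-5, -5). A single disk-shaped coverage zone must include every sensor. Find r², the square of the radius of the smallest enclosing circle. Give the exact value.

Call the three points A, B, C in the order given.
Side lengths²: AB² = 17, AC² = 153, BC² = 218.
Since BC² = 218 ≥ 153 + 17 = 170, the angle opposite BC is not acute, so the smallest enclosing circle has BC as diameter.
Centre = midpoint of BC = (-1.5, 1.5), r² = 218/4 = 54.5.

54.5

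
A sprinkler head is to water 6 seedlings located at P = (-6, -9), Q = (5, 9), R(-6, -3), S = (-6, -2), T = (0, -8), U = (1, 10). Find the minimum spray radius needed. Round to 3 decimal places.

By Welzl's lemma the MEC is supported by two points (diametrically opposite) or three points (on a circumcircle).
The farthest pair is P–Q with squared distance 445. The circle on this segment as diameter has centre (-0.5, 0) and r² = 445/4 = 111.25.
Check R: distance² to centre = 39.25 ≤ 111.25, so it lies inside.
All remaining points lie in this disk, and no smaller disk contains both endpoints, so this is the minimum enclosing circle.
r = √(111.25) ≈ 10.548.

10.548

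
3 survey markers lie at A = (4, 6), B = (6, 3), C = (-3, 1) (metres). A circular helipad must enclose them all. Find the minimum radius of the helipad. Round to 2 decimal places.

4.61

Side lengths²: AB² = 13, AC² = 74, BC² = 85.
Since BC² = 85 < 74 + 13 = 87, the triangle is acute, so the smallest enclosing circle is the circumcircle.
Circumcentre = (91/62, 133/62), r² = 40885/1922.
r = √(40885/1922) ≈ 4.61.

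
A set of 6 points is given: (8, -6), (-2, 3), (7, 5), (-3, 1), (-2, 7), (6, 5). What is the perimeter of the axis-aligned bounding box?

Width = max x − min x = 8 − (-3) = 11.
Height = max y − min y = 7 − (-6) = 13.
Perimeter = 2(11 + 13) = 48.

48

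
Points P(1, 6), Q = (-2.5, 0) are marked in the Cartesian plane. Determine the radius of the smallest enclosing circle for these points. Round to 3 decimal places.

3.473

The smallest circle enclosing two points has them as diameter endpoints.
Centre = midpoint = (-0.75, 3); r² = |PQ|²/4 = 48.25/4 = 12.0625.
r = √(12.0625) ≈ 3.473.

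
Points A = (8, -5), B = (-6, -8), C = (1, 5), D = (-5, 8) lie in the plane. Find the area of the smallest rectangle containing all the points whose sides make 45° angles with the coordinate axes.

260

In coordinates u = x + y, v = x − y the rectangle is axis-aligned; the map (x,y)→(u,v) scales areas by 2.
u-values: 3, -14, 6, 3; range = 6 − (-14) = 20.
v-values: 13, 2, -4, -13; range = 13 − (-13) = 26.
Area = (20 × 26) / 2 = 260.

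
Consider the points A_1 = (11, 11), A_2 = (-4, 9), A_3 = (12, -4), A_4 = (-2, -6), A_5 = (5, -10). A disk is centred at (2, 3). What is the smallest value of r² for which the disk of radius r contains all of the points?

178

The required radius is the distance from (2, 3) to the farthest point.
Squared distances: 145, 72, 149, 97, 178.
Maximum is 178, attained at A_5.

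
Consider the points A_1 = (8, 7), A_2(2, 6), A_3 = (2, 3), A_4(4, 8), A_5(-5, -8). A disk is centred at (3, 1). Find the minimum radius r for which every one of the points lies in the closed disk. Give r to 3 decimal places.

The required radius is the distance from (3, 1) to the farthest point.
Squared distances: 61, 26, 5, 50, 145.
Maximum is 145, attained at A_5.
r = √145 ≈ 12.042.

12.042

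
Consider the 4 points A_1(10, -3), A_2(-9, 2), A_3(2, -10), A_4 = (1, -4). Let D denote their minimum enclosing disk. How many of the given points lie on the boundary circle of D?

2

The farthest pair is A_1–A_2 with squared distance 386. The circle on this segment as diameter has centre (0.5, -0.5) and r² = 386/4 = 96.5.
Check A_3: distance² to centre = 92.5 ≤ 96.5, so it lies inside.
All remaining points lie in this disk, and no smaller disk contains both endpoints, so this is the minimum enclosing circle.
The points at distance exactly r from the centre are A_1, A_2 — 2 points.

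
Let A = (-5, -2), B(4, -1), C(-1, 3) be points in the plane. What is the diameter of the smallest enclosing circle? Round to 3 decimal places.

9.055

Side lengths²: AB² = 82, AC² = 41, BC² = 41.
Since AB² = 82 ≥ 41 + 41 = 82, the angle opposite AB is not acute, so the smallest enclosing circle has AB as diameter.
Centre = midpoint of AB = (-0.5, -1.5), r² = 82/4 = 20.5.
Diameter = 2r = 2√(20.5) ≈ 9.055.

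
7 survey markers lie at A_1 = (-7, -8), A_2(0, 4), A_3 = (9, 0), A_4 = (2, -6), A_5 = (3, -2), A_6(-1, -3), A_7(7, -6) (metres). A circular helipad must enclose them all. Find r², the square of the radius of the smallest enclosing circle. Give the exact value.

A smallest enclosing disk is always determined by at most three of the input points on its boundary.
The farthest pair is A_1–A_3 with squared distance 320. The circle on this segment as diameter has centre (1, -4) and r² = 320/4 = 80.
Check A_2: distance² to centre = 65 ≤ 80, so it lies inside.
All remaining points lie in this disk, and no smaller disk contains both endpoints, so this is the minimum enclosing circle.

80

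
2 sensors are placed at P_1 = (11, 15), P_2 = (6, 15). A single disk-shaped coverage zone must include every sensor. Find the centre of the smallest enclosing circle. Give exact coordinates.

The smallest circle enclosing two points has them as diameter endpoints.
Centre = midpoint = (8.5, 15); r² = |P_1P_2|²/4 = 25/4 = 6.25.
Centre = (8.5, 15).

(8.5, 15)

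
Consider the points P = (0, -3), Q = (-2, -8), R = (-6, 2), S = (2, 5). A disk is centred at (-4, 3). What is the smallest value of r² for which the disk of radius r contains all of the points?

125

The required radius is the distance from (-4, 3) to the farthest point.
Squared distances: 52, 125, 5, 40.
Maximum is 125, attained at Q.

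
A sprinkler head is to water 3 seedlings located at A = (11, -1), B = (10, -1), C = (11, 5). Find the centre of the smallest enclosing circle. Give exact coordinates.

(10.5, 2)

Side lengths²: AB² = 1, AC² = 36, BC² = 37.
Since BC² = 37 ≥ 36 + 1 = 37, the angle opposite BC is not acute, so the smallest enclosing circle has BC as diameter.
Centre = midpoint of BC = (10.5, 2), r² = 37/4 = 9.25.
Centre = (10.5, 2).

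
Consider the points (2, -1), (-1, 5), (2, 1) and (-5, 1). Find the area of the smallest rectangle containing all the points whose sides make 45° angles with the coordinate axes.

36

In coordinates u = x + y, v = x − y the rectangle is axis-aligned; the map (x,y)→(u,v) scales areas by 2.
u-values: 1, 4, 3, -4; range = 4 − (-4) = 8.
v-values: 3, -6, 1, -6; range = 3 − (-6) = 9.
Area = (8 × 9) / 2 = 36.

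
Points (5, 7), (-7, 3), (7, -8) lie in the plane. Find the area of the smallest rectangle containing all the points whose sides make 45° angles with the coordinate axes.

In coordinates u = x + y, v = x − y the rectangle is axis-aligned; the map (x,y)→(u,v) scales areas by 2.
u-values: 12, -4, -1; range = 12 − (-4) = 16.
v-values: -2, -10, 15; range = 15 − (-10) = 25.
Area = (16 × 25) / 2 = 200.

200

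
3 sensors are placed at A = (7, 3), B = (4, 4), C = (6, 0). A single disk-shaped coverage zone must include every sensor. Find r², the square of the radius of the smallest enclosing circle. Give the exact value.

Side lengths²: AB² = 10, AC² = 10, BC² = 20.
Since BC² = 20 ≥ 10 + 10 = 20, the angle opposite BC is not acute, so the smallest enclosing circle has BC as diameter.
Centre = midpoint of BC = (5, 2), r² = 20/4 = 5.

5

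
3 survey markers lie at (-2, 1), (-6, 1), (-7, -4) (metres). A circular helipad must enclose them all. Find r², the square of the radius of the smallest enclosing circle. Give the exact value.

Call the three points A, B, C in the order given.
Side lengths²: AB² = 16, AC² = 50, BC² = 26.
Since AC² = 50 ≥ 26 + 16 = 42, the angle opposite AC is not acute, so the smallest enclosing circle has AC as diameter.
Centre = midpoint of AC = (-4.5, -1.5), r² = 50/4 = 12.5.

12.5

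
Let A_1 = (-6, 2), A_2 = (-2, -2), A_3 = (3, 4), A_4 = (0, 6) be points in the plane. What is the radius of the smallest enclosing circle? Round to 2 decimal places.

The minimum enclosing circle is determined by three boundary points: A_1, A_2, A_3.
Their circumcentre is (-31/22, 57/22) with r² = 5185/242.
The farthest remaining point A_4 is at distance² 3293/242 ≤ 5185/242.
r = √(5185/242) ≈ 4.63.

4.63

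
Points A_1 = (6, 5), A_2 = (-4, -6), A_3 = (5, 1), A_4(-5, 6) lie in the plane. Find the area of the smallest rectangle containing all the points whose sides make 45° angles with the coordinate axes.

In coordinates u = x + y, v = x − y the rectangle is axis-aligned; the map (x,y)→(u,v) scales areas by 2.
u-values: 11, -10, 6, 1; range = 11 − (-10) = 21.
v-values: 1, 2, 4, -11; range = 4 − (-11) = 15.
Area = (21 × 15) / 2 = 157.5.

157.5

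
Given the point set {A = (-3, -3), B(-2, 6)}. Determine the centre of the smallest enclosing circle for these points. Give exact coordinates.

(-2.5, 1.5)

The smallest circle enclosing two points has them as diameter endpoints.
Centre = midpoint = (-2.5, 1.5); r² = |AB|²/4 = 82/4 = 20.5.
Centre = (-2.5, 1.5).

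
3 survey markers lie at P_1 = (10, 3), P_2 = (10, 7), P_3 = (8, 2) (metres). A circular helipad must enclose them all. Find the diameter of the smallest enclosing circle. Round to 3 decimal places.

Side lengths²: P_1P_2² = 16, P_1P_3² = 5, P_2P_3² = 29.
Since P_2P_3² = 29 ≥ 16 + 5 = 21, the angle opposite P_2P_3 is not acute, so the smallest enclosing circle has P_2P_3 as diameter.
Centre = midpoint of P_2P_3 = (9, 4.5), r² = 29/4 = 7.25.
Diameter = 2r = 2√(7.25) ≈ 5.385.

5.385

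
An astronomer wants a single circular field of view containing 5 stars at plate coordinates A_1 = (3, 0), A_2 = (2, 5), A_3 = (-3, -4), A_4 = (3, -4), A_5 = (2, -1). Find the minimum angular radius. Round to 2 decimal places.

The minimum enclosing circle is determined by three boundary points: A_2, A_3, A_4.
Their circumcentre is (0, 2/9) with r² = 2173/81.
The farthest remaining point A_1 is at distance² 733/81 ≤ 2173/81.
r = √(2173/81) ≈ 5.18.

5.18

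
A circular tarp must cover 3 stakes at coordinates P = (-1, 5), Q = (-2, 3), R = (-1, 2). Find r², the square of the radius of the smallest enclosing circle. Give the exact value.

Side lengths²: PQ² = 5, PR² = 9, QR² = 2.
Since PR² = 9 ≥ 5 + 2 = 7, the angle opposite PR is not acute, so the smallest enclosing circle has PR as diameter.
Centre = midpoint of PR = (-1, 3.5), r² = 9/4 = 2.25.

2.25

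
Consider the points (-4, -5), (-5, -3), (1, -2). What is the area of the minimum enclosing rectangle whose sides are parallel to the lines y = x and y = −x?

20

In coordinates u = x + y, v = x − y the rectangle is axis-aligned; the map (x,y)→(u,v) scales areas by 2.
u-values: -9, -8, -1; range = -1 − (-9) = 8.
v-values: 1, -2, 3; range = 3 − (-2) = 5.
Area = (8 × 5) / 2 = 20.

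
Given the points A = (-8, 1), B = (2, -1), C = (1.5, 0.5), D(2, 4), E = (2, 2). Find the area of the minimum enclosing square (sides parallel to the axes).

The bounding box has width 10 and height 5.
An axis-aligned square enclosing the set must have side ≥ max(width, height).
So the minimum side is max(10, 5) = 10.
Area = 10² = 100.

100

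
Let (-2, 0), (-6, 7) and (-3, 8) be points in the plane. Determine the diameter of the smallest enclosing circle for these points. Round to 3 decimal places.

Call the three points A, B, C in the order given.
Side lengths²: AB² = 65, AC² = 65, BC² = 10.
Since AC² = 65 < 65 + 10 = 75, the triangle is acute, so the smallest enclosing circle is the circumcircle.
Circumcentre = (-3.3, 3.9), r² = 16.9.
Diameter = 2r = 2√(16.9) ≈ 8.222.

8.222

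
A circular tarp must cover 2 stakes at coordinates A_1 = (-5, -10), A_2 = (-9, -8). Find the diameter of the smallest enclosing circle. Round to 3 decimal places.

The smallest circle enclosing two points has them as diameter endpoints.
Centre = midpoint = (-7, -9); r² = |A_1A_2|²/4 = 20/4 = 5.
Diameter = 2r = 2√5 ≈ 4.472.

4.472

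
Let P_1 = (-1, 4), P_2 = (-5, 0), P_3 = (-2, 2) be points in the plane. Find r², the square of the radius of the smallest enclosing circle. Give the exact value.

Side lengths²: P_1P_2² = 32, P_1P_3² = 5, P_2P_3² = 13.
Since P_1P_2² = 32 ≥ 13 + 5 = 18, the angle opposite P_1P_2 is not acute, so the smallest enclosing circle has P_1P_2 as diameter.
Centre = midpoint of P_1P_2 = (-3, 2), r² = 32/4 = 8.

8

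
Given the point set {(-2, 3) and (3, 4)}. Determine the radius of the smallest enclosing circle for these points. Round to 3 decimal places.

2.550

The smallest circle enclosing two points has them as diameter endpoints.
Centre = midpoint = (0.5, 3.5); r² = |(-2, 3)−(3, 4)|²/4 = 26/4 = 6.5.
r = √(6.5) ≈ 2.550.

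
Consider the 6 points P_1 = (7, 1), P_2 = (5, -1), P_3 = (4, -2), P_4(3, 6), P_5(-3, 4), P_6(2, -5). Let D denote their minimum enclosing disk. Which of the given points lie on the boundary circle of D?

P_4, P_5, P_6

By Welzl's lemma the MEC is supported by two points (diametrically opposite) or three points (on a circumcircle).
The minimum enclosing circle is determined by three boundary points: P_4, P_5, P_6.
Their circumcentre is (1.46875, 0.59375) with r² = 31.572265625.
The farthest remaining point P_1 is at distance² 30.759765625 ≤ 31.572265625.
The points at distance exactly r from the centre are P_4, P_5, P_6 — 3 points.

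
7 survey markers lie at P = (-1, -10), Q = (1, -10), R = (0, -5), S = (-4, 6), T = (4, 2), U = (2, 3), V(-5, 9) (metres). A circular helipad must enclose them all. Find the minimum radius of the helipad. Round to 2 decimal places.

9.96

A smallest enclosing disk is always determined by at most three of the input points on its boundary.
The farthest pair is Q–V with squared distance 397. The circle on this segment as diameter has centre (-2, -0.5) and r² = 397/4 = 99.25.
Check P: distance² to centre = 91.25 ≤ 99.25, so it lies inside.
All remaining points lie in this disk, and no smaller disk contains both endpoints, so this is the minimum enclosing circle.
r = √(99.25) ≈ 9.96.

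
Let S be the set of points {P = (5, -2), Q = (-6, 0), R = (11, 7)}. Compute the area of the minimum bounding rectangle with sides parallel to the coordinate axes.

x ranges over [-6, 11], width 17.
y ranges over [-2, 7], height 9.
Area = 17 × 9 = 153.

153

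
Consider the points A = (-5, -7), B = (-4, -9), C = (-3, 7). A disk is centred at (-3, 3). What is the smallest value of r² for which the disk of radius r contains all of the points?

The required radius is the distance from (-3, 3) to the farthest point.
Squared distances: 104, 145, 16.
Maximum is 145, attained at B.

145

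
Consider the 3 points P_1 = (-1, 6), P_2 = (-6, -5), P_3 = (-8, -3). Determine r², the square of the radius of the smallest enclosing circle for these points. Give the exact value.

36.5

Side lengths²: P_1P_2² = 146, P_1P_3² = 130, P_2P_3² = 8.
Since P_1P_2² = 146 ≥ 130 + 8 = 138, the angle opposite P_1P_2 is not acute, so the smallest enclosing circle has P_1P_2 as diameter.
Centre = midpoint of P_1P_2 = (-3.5, 0.5), r² = 146/4 = 36.5.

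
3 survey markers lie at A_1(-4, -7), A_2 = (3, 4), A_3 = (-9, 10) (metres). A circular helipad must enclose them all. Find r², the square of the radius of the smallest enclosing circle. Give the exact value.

66725/841

Side lengths²: A_1A_2² = 170, A_1A_3² = 314, A_2A_3² = 180.
Since A_1A_3² = 314 < 180 + 170 = 350, the triangle is acute, so the smallest enclosing circle is the circumcircle.
Circumcentre = (-163/29, 51/29), r² = 66725/841.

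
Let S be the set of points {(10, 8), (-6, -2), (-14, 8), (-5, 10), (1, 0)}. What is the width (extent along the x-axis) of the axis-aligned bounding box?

max x = 10, min x = -14, so width = 24.

24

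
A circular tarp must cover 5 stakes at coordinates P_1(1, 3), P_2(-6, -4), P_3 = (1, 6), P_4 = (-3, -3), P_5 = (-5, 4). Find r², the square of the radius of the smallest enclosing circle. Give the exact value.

37.25

The minimum enclosing circle of a finite set is fixed by two of the points (as a diameter) or three (as a circumcircle).
The farthest pair is P_2–P_3 with squared distance 149. The circle on this segment as diameter has centre (-2.5, 1) and r² = 149/4 = 37.25.
Check P_1: distance² to centre = 16.25 ≤ 37.25, so it lies inside.
All remaining points lie in this disk, and no smaller disk contains both endpoints, so this is the minimum enclosing circle.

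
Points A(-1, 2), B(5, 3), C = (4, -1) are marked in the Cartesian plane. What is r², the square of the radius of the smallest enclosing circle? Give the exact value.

Side lengths²: AB² = 37, AC² = 34, BC² = 17.
Since AB² = 37 < 34 + 17 = 51, the triangle is acute, so the smallest enclosing circle is the circumcircle.
Circumcentre = (99/46, 73/46), r² = 10693/1058.

10693/1058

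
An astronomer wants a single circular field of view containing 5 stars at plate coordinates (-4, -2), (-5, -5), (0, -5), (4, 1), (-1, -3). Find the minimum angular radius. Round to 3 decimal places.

5.408

By Welzl's lemma the MEC is supported by two points (diametrically opposite) or three points (on a circumcircle).
The farthest pair is (-5, -5)–(4, 1) with squared distance 117. The circle on this segment as diameter has centre (-0.5, -2) and r² = 117/4 = 29.25.
Check (-4, -2): distance² to centre = 12.25 ≤ 29.25, so it lies inside.
All remaining points lie in this disk, and no smaller disk contains both endpoints, so this is the minimum enclosing circle.
r = √(29.25) ≈ 5.408.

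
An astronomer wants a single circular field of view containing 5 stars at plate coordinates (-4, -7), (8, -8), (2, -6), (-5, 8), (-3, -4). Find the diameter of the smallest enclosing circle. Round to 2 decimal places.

By Welzl's lemma the MEC is supported by two points (diametrically opposite) or three points (on a circumcircle).
The farthest pair is (8, -8)–(-5, 8) with squared distance 425. The circle on this segment as diameter has centre (1.5, 0) and r² = 425/4 = 106.25.
Check (-4, -7): distance² to centre = 79.25 ≤ 106.25, so it lies inside.
All remaining points lie in this disk, and no smaller disk contains both endpoints, so this is the minimum enclosing circle.
Diameter = 2r = 2√(106.25) ≈ 20.62.

20.62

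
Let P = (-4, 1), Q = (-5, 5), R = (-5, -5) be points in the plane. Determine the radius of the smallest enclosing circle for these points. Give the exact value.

5

Side lengths²: PQ² = 17, PR² = 37, QR² = 100.
Since QR² = 100 ≥ 37 + 17 = 54, the angle opposite QR is not acute, so the smallest enclosing circle has QR as diameter.
Centre = midpoint of QR = (-5, 0), r² = 100/4 = 25.
r = √25 = 5.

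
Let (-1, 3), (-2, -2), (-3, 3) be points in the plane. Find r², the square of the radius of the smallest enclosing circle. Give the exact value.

6.76

Call the three points A, B, C in the order given.
Side lengths²: AB² = 26, AC² = 4, BC² = 26.
Since BC² = 26 < 26 + 4 = 30, the triangle is acute, so the smallest enclosing circle is the circumcircle.
Circumcentre = (-2, 0.6), r² = 6.76.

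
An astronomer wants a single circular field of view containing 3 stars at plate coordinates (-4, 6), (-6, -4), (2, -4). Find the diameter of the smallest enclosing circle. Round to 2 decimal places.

11.89

Call the three points A, B, C in the order given.
Side lengths²: AB² = 104, AC² = 136, BC² = 64.
Since AC² = 136 < 104 + 64 = 168, the triangle is acute, so the smallest enclosing circle is the circumcircle.
Circumcentre = (-2, 0.4), r² = 35.36.
Diameter = 2r = 2√(35.36) ≈ 11.89.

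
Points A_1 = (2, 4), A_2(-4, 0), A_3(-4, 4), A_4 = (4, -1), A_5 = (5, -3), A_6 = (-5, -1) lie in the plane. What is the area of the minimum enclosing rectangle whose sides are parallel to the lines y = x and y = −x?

In coordinates u = x + y, v = x − y the rectangle is axis-aligned; the map (x,y)→(u,v) scales areas by 2.
u-values: 6, -4, 0, 3, 2, -6; range = 6 − (-6) = 12.
v-values: -2, -4, -8, 5, 8, -4; range = 8 − (-8) = 16.
Area = (12 × 16) / 2 = 96.

96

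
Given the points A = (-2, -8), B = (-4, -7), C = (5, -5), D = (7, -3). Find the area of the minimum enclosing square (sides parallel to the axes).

121

The bounding box has width 11 and height 5.
An axis-aligned square enclosing the set must have side ≥ max(width, height).
So the minimum side is max(11, 5) = 11.
Area = 11² = 121.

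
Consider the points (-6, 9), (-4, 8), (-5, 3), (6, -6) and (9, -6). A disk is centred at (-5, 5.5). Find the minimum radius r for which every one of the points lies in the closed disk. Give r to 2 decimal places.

The required radius is the distance from (-5, 5.5) to the farthest point.
Squared distances: 13.25, 7.25, 6.25, 253.25, 328.25.
Maximum is 328.25, attained at (9, -6).
r = √(328.25) ≈ 18.12.

18.12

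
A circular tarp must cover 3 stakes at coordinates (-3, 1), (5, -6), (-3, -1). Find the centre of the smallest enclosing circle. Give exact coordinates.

Call the three points A, B, C in the order given.
Side lengths²: AB² = 113, AC² = 4, BC² = 89.
Since AB² = 113 ≥ 89 + 4 = 93, the angle opposite AB is not acute, so the smallest enclosing circle has AB as diameter.
Centre = midpoint of AB = (1, -2.5), r² = 113/4 = 28.25.
Centre = (1, -2.5).

(1, -2.5)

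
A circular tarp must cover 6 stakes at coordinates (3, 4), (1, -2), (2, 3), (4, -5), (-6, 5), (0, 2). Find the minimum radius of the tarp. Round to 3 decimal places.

The farthest pair is (4, -5)–(-6, 5) with squared distance 200. The circle on this segment as diameter has centre (-1, 0) and r² = 200/4 = 50.
Check (3, 4): distance² to centre = 32 ≤ 50, so it lies inside.
All remaining points lie in this disk, and no smaller disk contains both endpoints, so this is the minimum enclosing circle.
r = √50 ≈ 7.071.

7.071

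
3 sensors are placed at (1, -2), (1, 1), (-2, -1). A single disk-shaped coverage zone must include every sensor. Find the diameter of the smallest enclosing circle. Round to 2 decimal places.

3.80

Call the three points A, B, C in the order given.
Side lengths²: AB² = 9, AC² = 10, BC² = 13.
Since BC² = 13 < 10 + 9 = 19, the triangle is acute, so the smallest enclosing circle is the circumcircle.
Circumcentre = (-1/6, -0.5), r² = 65/18.
Diameter = 2r = 2√(65/18) ≈ 3.80.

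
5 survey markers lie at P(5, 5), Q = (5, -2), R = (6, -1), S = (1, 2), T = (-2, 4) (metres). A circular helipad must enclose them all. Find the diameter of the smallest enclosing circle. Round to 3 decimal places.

9.434

The minimum enclosing circle of a finite set is fixed by two of the points (as a diameter) or three (as a circumcircle).
The farthest pair is R–T with squared distance 89. The circle on this segment as diameter has centre (2, 1.5) and r² = 89/4 = 22.25.
Check P: distance² to centre = 21.25 ≤ 22.25, so it lies inside.
All remaining points lie in this disk, and no smaller disk contains both endpoints, so this is the minimum enclosing circle.
Diameter = 2r = 2√(22.25) ≈ 9.434.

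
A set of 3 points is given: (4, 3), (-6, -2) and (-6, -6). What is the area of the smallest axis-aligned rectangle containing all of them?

90

x ranges over [-6, 4], width 10.
y ranges over [-6, 3], height 9.
Area = 10 × 9 = 90.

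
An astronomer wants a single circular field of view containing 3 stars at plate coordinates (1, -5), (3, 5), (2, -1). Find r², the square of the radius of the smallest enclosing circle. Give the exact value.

26

Call the three points A, B, C in the order given.
Side lengths²: AB² = 104, AC² = 17, BC² = 37.
Since AB² = 104 ≥ 37 + 17 = 54, the angle opposite AB is not acute, so the smallest enclosing circle has AB as diameter.
Centre = midpoint of AB = (2, 0), r² = 104/4 = 26.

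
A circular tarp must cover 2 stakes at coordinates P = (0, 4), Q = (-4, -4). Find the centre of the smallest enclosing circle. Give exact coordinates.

The smallest circle enclosing two points has them as diameter endpoints.
Centre = midpoint = (-2, 0); r² = |PQ|²/4 = 80/4 = 20.
Centre = (-2, 0).

(-2, 0)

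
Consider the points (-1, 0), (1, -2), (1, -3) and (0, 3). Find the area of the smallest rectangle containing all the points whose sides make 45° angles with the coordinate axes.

17.5

In coordinates u = x + y, v = x − y the rectangle is axis-aligned; the map (x,y)→(u,v) scales areas by 2.
u-values: -1, -1, -2, 3; range = 3 − (-2) = 5.
v-values: -1, 3, 4, -3; range = 4 − (-3) = 7.
Area = (5 × 7) / 2 = 17.5.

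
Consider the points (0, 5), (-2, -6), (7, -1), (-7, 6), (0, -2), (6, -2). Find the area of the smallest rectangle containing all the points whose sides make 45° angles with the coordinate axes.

147

In coordinates u = x + y, v = x − y the rectangle is axis-aligned; the map (x,y)→(u,v) scales areas by 2.
u-values: 5, -8, 6, -1, -2, 4; range = 6 − (-8) = 14.
v-values: -5, 4, 8, -13, 2, 8; range = 8 − (-13) = 21.
Area = (14 × 21) / 2 = 147.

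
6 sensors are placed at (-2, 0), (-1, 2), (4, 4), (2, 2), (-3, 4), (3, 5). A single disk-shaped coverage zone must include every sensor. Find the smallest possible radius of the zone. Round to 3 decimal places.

3.717

The minimum enclosing circle of a finite set is fixed by two of the points (as a diameter) or three (as a circumcircle).
The minimum enclosing circle is determined by three boundary points: (-2, 0), (4, 4), (-3, 4).
Their circumcentre is (0.5, 2.75) with r² = 13.8125.
The farthest remaining point (3, 5) is at distance² 11.3125 ≤ 13.8125.
r = √(13.8125) ≈ 3.717.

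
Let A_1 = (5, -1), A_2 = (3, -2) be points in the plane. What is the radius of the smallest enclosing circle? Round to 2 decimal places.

The smallest circle enclosing two points has them as diameter endpoints.
Centre = midpoint = (4, -1.5); r² = |A_1A_2|²/4 = 5/4 = 1.25.
r = √(1.25) ≈ 1.12.

1.12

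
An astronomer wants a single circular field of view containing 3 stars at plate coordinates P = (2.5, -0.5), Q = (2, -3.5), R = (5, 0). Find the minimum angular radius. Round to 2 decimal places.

Side lengths²: PQ² = 9.25, PR² = 6.5, QR² = 21.25.
Since QR² = 21.25 ≥ 9.25 + 6.5 = 15.75, the angle opposite QR is not acute, so the smallest enclosing circle has QR as diameter.
Centre = midpoint of QR = (3.5, -1.75), r² = 21.25/4 = 5.3125.
r = √(5.3125) ≈ 2.30.

2.30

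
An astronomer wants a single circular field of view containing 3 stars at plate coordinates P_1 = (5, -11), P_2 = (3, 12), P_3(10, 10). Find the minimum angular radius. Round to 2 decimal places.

11.54

Side lengths²: P_1P_2² = 533, P_1P_3² = 466, P_2P_3² = 53.
Since P_1P_2² = 533 ≥ 466 + 53 = 519, the angle opposite P_1P_2 is not acute, so the smallest enclosing circle has P_1P_2 as diameter.
Centre = midpoint of P_1P_2 = (4, 0.5), r² = 533/4 = 133.25.
r = √(133.25) ≈ 11.54.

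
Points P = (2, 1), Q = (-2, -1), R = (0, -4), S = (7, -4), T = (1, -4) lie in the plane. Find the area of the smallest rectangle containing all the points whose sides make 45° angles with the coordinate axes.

42

In coordinates u = x + y, v = x − y the rectangle is axis-aligned; the map (x,y)→(u,v) scales areas by 2.
u-values: 3, -3, -4, 3, -3; range = 3 − (-4) = 7.
v-values: 1, -1, 4, 11, 5; range = 11 − (-1) = 12.
Area = (7 × 12) / 2 = 42.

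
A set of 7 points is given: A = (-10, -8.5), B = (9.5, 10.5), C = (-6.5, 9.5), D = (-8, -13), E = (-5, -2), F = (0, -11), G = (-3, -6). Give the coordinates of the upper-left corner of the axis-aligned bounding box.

(-10, 10.5)

x-range [-10, 9.5], y-range [-13, 10.5].
The upper-left corner is (-10, 10.5).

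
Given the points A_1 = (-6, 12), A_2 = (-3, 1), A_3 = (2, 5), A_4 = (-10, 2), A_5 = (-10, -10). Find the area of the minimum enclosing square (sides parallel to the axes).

The bounding box has width 12 and height 22.
An axis-aligned square enclosing the set must have side ≥ max(width, height).
So the minimum side is max(12, 22) = 22.
Area = 22² = 484.

484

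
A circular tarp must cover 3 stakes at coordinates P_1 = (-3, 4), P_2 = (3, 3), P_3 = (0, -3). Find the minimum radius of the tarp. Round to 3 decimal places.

3.984

Side lengths²: P_1P_2² = 37, P_1P_3² = 58, P_2P_3² = 45.
Since P_1P_3² = 58 < 45 + 37 = 82, the triangle is acute, so the smallest enclosing circle is the circumcircle.
Circumcentre = (-11/26, 25/26), r² = 5365/338.
r = √(5365/338) ≈ 3.984.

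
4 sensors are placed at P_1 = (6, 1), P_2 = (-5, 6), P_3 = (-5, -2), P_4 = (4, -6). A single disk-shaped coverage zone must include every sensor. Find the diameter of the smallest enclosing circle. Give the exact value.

The farthest pair is P_2–P_4 with squared distance 225. The circle on this segment as diameter has centre (-0.5, 0) and r² = 225/4 = 56.25.
Check P_1: distance² to centre = 43.25 ≤ 56.25, so it lies inside.
All remaining points lie in this disk, and no smaller disk contains both endpoints, so this is the minimum enclosing circle.
Diameter = 2r = 2√(56.25) = 15.

15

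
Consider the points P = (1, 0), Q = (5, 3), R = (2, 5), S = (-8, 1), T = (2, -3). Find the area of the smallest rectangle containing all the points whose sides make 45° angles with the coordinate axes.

In coordinates u = x + y, v = x − y the rectangle is axis-aligned; the map (x,y)→(u,v) scales areas by 2.
u-values: 1, 8, 7, -7, -1; range = 8 − (-7) = 15.
v-values: 1, 2, -3, -9, 5; range = 5 − (-9) = 14.
Area = (15 × 14) / 2 = 105.

105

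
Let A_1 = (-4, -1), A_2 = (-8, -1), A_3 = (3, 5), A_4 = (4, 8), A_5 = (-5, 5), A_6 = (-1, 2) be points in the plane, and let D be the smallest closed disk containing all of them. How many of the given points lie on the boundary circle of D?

2

A smallest enclosing disk is always determined by at most three of the input points on its boundary.
The farthest pair is A_2–A_4 with squared distance 225. The circle on this segment as diameter has centre (-2, 3.5) and r² = 225/4 = 56.25.
Check A_1: distance² to centre = 24.25 ≤ 56.25, so it lies inside.
All remaining points lie in this disk, and no smaller disk contains both endpoints, so this is the minimum enclosing circle.
The points at distance exactly r from the centre are A_2, A_4 — 2 points.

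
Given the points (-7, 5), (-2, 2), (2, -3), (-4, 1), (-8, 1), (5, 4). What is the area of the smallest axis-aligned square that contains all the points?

The bounding box has width 13 and height 8.
An axis-aligned square enclosing the set must have side ≥ max(width, height).
So the minimum side is max(13, 8) = 13.
Area = 13² = 169.

169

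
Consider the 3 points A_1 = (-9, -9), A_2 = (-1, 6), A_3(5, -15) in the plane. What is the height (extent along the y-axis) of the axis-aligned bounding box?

21

max y = 6, min y = -15, so height = 21.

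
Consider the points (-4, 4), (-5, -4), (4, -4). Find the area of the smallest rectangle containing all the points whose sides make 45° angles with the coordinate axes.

72

In coordinates u = x + y, v = x − y the rectangle is axis-aligned; the map (x,y)→(u,v) scales areas by 2.
u-values: 0, -9, 0; range = 0 − (-9) = 9.
v-values: -8, -1, 8; range = 8 − (-8) = 16.
Area = (9 × 16) / 2 = 72.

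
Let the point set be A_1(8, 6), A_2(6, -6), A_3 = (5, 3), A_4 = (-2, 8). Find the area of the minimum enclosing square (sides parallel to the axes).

The bounding box has width 10 and height 14.
An axis-aligned square enclosing the set must have side ≥ max(width, height).
So the minimum side is max(10, 14) = 14.
Area = 14² = 196.

196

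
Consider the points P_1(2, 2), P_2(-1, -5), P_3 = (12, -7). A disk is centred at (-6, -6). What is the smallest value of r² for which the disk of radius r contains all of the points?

325

The required radius is the distance from (-6, -6) to the farthest point.
Squared distances: 128, 26, 325.
Maximum is 325, attained at P_3.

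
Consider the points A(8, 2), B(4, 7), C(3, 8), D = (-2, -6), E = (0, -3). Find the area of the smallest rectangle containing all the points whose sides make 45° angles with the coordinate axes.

104.5

In coordinates u = x + y, v = x − y the rectangle is axis-aligned; the map (x,y)→(u,v) scales areas by 2.
u-values: 10, 11, 11, -8, -3; range = 11 − (-8) = 19.
v-values: 6, -3, -5, 4, 3; range = 6 − (-5) = 11.
Area = (19 × 11) / 2 = 104.5.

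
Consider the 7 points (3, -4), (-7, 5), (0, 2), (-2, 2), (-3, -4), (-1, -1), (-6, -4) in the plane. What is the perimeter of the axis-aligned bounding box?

38

Width = max x − min x = 3 − (-7) = 10.
Height = max y − min y = 5 − (-4) = 9.
Perimeter = 2(10 + 9) = 38.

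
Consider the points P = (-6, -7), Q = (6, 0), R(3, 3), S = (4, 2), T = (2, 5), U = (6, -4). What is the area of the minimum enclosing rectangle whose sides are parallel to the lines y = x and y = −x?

130

In coordinates u = x + y, v = x − y the rectangle is axis-aligned; the map (x,y)→(u,v) scales areas by 2.
u-values: -13, 6, 6, 6, 7, 2; range = 7 − (-13) = 20.
v-values: 1, 6, 0, 2, -3, 10; range = 10 − (-3) = 13.
Area = (20 × 13) / 2 = 130.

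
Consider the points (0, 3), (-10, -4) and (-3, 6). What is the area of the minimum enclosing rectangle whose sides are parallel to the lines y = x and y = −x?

In coordinates u = x + y, v = x − y the rectangle is axis-aligned; the map (x,y)→(u,v) scales areas by 2.
u-values: 3, -14, 3; range = 3 − (-14) = 17.
v-values: -3, -6, -9; range = -3 − (-9) = 6.
Area = (17 × 6) / 2 = 51.

51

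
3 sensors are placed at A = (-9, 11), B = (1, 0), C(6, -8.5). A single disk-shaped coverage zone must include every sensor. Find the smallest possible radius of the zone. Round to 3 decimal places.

Side lengths²: AB² = 221, AC² = 605.25, BC² = 97.25.
Since AC² = 605.25 ≥ 221 + 97.25 = 318.25, the angle opposite AC is not acute, so the smallest enclosing circle has AC as diameter.
Centre = midpoint of AC = (-1.5, 1.25), r² = 605.25/4 = 151.3125.
r = √(151.3125) ≈ 12.301.

12.301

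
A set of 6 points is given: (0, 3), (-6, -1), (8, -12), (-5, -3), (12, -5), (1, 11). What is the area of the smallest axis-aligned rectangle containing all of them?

x ranges over [-6, 12], width 18.
y ranges over [-12, 11], height 23.
Area = 18 × 23 = 414.

414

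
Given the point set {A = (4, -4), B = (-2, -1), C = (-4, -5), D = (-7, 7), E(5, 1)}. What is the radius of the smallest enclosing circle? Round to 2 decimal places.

By Welzl's lemma the MEC is supported by two points (diametrically opposite) or three points (on a circumcircle).
The farthest pair is A–D with squared distance 242. The circle on this segment as diameter has centre (-1.5, 1.5) and r² = 242/4 = 60.5.
Check B: distance² to centre = 6.5 ≤ 60.5, so it lies inside.
All remaining points lie in this disk, and no smaller disk contains both endpoints, so this is the minimum enclosing circle.
r = √(60.5) ≈ 7.78.

7.78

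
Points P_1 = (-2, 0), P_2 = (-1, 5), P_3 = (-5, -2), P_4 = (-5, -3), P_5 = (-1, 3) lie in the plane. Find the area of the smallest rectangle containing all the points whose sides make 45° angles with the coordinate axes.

24

In coordinates u = x + y, v = x − y the rectangle is axis-aligned; the map (x,y)→(u,v) scales areas by 2.
u-values: -2, 4, -7, -8, 2; range = 4 − (-8) = 12.
v-values: -2, -6, -3, -2, -4; range = -2 − (-6) = 4.
Area = (12 × 4) / 2 = 24.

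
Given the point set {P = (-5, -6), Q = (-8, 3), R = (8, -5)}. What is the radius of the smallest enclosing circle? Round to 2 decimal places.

8.94

Side lengths²: PQ² = 90, PR² = 170, QR² = 320.
Since QR² = 320 ≥ 170 + 90 = 260, the angle opposite QR is not acute, so the smallest enclosing circle has QR as diameter.
Centre = midpoint of QR = (0, -1), r² = 320/4 = 80.
r = √80 ≈ 8.94.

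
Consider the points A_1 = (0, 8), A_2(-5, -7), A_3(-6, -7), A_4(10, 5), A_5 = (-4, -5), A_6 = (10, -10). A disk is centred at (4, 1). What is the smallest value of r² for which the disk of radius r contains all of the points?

The required radius is the distance from (4, 1) to the farthest point.
Squared distances: 65, 145, 164, 52, 100, 157.
Maximum is 164, attained at A_3.

164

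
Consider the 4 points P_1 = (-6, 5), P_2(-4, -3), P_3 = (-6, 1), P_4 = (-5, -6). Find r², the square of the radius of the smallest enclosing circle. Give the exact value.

The minimum enclosing circle of a finite set is fixed by two of the points (as a diameter) or three (as a circumcircle).
The farthest pair is P_1–P_4 with squared distance 122. The circle on this segment as diameter has centre (-5.5, -0.5) and r² = 122/4 = 30.5.
Check P_2: distance² to centre = 8.5 ≤ 30.5, so it lies inside.
All remaining points lie in this disk, and no smaller disk contains both endpoints, so this is the minimum enclosing circle.

30.5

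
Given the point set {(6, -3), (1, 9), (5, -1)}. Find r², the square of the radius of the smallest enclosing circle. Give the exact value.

42.25

Call the three points A, B, C in the order given.
Side lengths²: AB² = 169, AC² = 5, BC² = 116.
Since AB² = 169 ≥ 116 + 5 = 121, the angle opposite AB is not acute, so the smallest enclosing circle has AB as diameter.
Centre = midpoint of AB = (3.5, 3), r² = 169/4 = 42.25.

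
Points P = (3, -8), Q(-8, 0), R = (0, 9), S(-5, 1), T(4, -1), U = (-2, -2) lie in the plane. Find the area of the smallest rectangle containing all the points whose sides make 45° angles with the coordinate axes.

170

In coordinates u = x + y, v = x − y the rectangle is axis-aligned; the map (x,y)→(u,v) scales areas by 2.
u-values: -5, -8, 9, -4, 3, -4; range = 9 − (-8) = 17.
v-values: 11, -8, -9, -6, 5, 0; range = 11 − (-9) = 20.
Area = (17 × 20) / 2 = 170.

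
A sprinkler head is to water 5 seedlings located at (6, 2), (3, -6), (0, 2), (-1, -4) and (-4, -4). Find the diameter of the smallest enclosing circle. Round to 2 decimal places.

11.66

The farthest pair is (6, 2)–(-4, -4) with squared distance 136. The circle on this segment as diameter has centre (1, -1) and r² = 136/4 = 34.
Check (3, -6): distance² to centre = 29 ≤ 34, so it lies inside.
All remaining points lie in this disk, and no smaller disk contains both endpoints, so this is the minimum enclosing circle.
Diameter = 2r = 2√34 ≈ 11.66.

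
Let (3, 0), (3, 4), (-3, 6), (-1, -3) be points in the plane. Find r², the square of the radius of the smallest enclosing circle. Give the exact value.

22.1

By Welzl's lemma the MEC is supported by two points (diametrically opposite) or three points (on a circumcircle).
The minimum enclosing circle is determined by three boundary points: (3, 4), (-3, 6), (-1, -3).
Their circumcentre is (-1.1, 1.7) with r² = 22.1.
The farthest remaining point (3, 0) is at distance² 19.7 ≤ 22.1.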